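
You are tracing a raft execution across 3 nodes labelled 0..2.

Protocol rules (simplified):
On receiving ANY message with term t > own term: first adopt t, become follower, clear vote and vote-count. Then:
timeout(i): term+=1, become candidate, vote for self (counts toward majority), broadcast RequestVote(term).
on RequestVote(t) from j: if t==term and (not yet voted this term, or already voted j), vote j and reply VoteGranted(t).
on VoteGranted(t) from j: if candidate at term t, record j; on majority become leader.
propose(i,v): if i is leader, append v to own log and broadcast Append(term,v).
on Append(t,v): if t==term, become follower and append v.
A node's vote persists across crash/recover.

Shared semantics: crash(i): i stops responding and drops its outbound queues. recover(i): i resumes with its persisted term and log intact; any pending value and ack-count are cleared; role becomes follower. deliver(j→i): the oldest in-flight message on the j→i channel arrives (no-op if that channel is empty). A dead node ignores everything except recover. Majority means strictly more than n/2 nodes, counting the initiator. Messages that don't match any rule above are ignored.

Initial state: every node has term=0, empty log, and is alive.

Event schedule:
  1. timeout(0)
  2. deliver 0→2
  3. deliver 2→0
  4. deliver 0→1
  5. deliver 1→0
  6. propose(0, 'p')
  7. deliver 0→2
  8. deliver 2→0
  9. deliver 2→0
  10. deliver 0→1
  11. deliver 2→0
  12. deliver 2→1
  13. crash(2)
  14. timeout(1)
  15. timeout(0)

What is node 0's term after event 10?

step 1 timeout(0): 0={cand,t=1,log=-}
step 2 deliver 0→2: 2={foll,t=1,log=-}
step 3 deliver 2→0: 0={lead,t=1,log=-}
step 4 deliver 0→1: 1={foll,t=1,log=-}
step 5 deliver 1→0: —
step 6 propose(0,'p'): 0={lead,t=1,log=p}
step 7 deliver 0→2: 2={foll,t=1,log=p}
step 8 deliver 2→0: —
step 9 deliver 2→0: —
step 10 deliver 0→1: 1={foll,t=1,log=p}

1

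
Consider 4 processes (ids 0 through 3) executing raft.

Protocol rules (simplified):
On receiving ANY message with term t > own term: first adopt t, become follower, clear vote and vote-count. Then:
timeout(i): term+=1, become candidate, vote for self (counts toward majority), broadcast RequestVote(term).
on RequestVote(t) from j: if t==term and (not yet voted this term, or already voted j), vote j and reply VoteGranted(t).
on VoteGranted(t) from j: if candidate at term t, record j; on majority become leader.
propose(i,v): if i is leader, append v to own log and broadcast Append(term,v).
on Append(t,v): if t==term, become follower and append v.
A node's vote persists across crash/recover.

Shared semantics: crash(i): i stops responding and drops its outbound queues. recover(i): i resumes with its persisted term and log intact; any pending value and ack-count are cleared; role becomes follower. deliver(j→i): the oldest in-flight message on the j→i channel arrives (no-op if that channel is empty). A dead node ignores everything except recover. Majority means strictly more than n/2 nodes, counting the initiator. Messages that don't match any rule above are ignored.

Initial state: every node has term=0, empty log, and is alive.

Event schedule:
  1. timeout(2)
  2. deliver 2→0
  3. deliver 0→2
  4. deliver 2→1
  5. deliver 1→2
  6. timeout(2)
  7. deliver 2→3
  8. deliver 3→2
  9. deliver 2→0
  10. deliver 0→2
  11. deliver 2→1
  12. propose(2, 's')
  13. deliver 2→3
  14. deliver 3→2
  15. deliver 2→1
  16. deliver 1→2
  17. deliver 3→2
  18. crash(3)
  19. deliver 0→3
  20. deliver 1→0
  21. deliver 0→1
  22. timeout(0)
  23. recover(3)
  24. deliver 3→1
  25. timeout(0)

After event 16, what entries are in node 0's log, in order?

empty

step 1 timeout(2): 2={cand,t=1,log=-}
step 2 deliver 2→0: 0={foll,t=1,log=-}
step 3 deliver 0→2: —
step 4 deliver 2→1: 1={foll,t=1,log=-}
step 5 deliver 1→2: 2={lead,t=1,log=-}
step 6 timeout(2): 2={cand,t=2,log=-}
step 7 deliver 2→3: 3={foll,t=1,log=-}
step 8 deliver 3→2: —
step 9 deliver 2→0: 0={foll,t=2,log=-}
step 10 deliver 0→2: —
step 11 deliver 2→1: 1={foll,t=2,log=-}
step 12 propose(2,'s'): —
step 13 deliver 2→3: 3={foll,t=2,log=-}
step 14 deliver 3→2: 2={lead,t=2,log=-}
step 15 deliver 2→1: —
step 16 deliver 1→2: —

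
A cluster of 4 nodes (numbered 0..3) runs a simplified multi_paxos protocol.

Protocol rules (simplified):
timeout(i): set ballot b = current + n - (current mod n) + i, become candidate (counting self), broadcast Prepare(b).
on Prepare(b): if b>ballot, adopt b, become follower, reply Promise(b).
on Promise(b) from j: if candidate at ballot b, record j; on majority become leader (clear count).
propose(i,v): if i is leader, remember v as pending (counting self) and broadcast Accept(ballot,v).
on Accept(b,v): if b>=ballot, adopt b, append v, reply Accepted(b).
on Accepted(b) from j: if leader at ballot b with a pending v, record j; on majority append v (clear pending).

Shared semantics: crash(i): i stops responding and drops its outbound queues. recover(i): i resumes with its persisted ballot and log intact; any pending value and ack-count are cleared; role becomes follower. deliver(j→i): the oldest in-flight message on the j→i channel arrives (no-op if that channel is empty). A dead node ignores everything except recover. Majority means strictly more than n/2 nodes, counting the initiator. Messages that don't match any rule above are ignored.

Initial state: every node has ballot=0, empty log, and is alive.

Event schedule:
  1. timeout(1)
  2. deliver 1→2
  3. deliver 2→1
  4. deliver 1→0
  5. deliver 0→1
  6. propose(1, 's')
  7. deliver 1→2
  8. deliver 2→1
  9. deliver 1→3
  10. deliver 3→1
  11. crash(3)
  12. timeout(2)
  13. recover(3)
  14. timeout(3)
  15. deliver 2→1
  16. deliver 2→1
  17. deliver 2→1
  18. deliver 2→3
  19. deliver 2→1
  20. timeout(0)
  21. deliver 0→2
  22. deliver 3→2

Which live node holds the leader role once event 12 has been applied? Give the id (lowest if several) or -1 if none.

after 1 — timeout(1): n1:cand/b5/[-]
after 2 — deliver 1→2: n2:foll/b5/[-]
after 3 — deliver 2→1: ·
after 4 — deliver 1→0: n0:foll/b5/[-]
after 5 — deliver 0→1: n1:lead/b5/[-]
after 6 — propose(1,'s'): ·
after 7 — deliver 1→2: n2:foll/b5/[s]
after 8 — deliver 2→1: ·
after 9 — deliver 1→3: n3:foll/b5/[-]
after 10 — deliver 3→1: ·
after 11 — crash(3): n3:✗foll/b5/[-]
after 12 — timeout(2): n2:cand/b10/[s]

1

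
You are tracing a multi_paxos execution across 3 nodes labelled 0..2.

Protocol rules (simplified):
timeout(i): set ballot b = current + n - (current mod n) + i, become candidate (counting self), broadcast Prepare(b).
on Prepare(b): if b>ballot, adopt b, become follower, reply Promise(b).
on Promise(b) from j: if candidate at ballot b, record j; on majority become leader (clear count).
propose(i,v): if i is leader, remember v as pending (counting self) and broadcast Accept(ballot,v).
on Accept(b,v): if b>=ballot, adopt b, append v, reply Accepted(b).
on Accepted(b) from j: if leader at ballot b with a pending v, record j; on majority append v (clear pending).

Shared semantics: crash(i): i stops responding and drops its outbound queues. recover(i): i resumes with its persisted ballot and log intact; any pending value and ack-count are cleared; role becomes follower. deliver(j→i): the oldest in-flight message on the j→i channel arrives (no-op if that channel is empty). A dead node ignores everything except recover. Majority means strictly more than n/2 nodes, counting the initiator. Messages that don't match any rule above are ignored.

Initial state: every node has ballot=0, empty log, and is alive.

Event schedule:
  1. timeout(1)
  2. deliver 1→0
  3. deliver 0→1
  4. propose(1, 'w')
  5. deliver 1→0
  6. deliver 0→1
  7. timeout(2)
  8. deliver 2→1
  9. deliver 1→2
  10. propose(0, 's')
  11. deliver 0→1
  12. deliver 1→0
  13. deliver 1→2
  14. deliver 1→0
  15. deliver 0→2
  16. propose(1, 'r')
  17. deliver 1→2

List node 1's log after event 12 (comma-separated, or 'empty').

1. timeout(1):  <1:cand b4 ->
2. deliver 1→0:  <0:foll b4 ->
3. deliver 0→1:  <1:lead b4 ->
4. propose(1,'w'):  nop
5. deliver 1→0:  <0:foll b4 w>
6. deliver 0→1:  <1:lead b4 w>
7. timeout(2):  <2:cand b5 ->
8. deliver 2→1:  <1:foll b5 w>
9. deliver 1→2:  nop
10. propose(0,'s'):  nop
11. deliver 0→1:  nop
12. deliver 1→0:  nop

w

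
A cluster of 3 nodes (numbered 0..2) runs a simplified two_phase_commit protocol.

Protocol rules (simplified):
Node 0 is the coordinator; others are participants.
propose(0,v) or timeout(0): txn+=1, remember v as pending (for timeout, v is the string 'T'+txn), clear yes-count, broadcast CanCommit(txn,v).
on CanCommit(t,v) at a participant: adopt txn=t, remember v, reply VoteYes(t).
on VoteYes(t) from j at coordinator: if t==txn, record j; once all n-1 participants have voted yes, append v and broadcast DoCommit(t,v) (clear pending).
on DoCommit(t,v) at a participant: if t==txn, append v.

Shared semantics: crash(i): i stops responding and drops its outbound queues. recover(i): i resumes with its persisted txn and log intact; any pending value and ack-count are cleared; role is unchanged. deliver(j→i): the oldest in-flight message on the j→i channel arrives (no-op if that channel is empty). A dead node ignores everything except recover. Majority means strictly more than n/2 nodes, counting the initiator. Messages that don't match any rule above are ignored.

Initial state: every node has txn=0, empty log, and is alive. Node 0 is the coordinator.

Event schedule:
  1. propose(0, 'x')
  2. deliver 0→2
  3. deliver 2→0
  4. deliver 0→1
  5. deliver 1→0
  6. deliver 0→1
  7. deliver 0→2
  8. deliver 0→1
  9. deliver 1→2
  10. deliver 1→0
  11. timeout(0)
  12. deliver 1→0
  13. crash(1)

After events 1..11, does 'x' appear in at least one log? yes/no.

yes

after 1 — propose(0,'x'): n0:coor/t1/[-]
after 2 — deliver 0→2: n2:part/t1/[-]
after 3 — deliver 2→0: ·
after 4 — deliver 0→1: n1:part/t1/[-]
after 5 — deliver 1→0: n0:coor/t1/[x]
after 6 — deliver 0→1: n1:part/t1/[x]
after 7 — deliver 0→2: n2:part/t1/[x]
after 8 — deliver 0→1: ·
after 9 — deliver 1→2: ·
after 10 — deliver 1→0: ·
after 11 — timeout(0): n0:coor/t2/[x]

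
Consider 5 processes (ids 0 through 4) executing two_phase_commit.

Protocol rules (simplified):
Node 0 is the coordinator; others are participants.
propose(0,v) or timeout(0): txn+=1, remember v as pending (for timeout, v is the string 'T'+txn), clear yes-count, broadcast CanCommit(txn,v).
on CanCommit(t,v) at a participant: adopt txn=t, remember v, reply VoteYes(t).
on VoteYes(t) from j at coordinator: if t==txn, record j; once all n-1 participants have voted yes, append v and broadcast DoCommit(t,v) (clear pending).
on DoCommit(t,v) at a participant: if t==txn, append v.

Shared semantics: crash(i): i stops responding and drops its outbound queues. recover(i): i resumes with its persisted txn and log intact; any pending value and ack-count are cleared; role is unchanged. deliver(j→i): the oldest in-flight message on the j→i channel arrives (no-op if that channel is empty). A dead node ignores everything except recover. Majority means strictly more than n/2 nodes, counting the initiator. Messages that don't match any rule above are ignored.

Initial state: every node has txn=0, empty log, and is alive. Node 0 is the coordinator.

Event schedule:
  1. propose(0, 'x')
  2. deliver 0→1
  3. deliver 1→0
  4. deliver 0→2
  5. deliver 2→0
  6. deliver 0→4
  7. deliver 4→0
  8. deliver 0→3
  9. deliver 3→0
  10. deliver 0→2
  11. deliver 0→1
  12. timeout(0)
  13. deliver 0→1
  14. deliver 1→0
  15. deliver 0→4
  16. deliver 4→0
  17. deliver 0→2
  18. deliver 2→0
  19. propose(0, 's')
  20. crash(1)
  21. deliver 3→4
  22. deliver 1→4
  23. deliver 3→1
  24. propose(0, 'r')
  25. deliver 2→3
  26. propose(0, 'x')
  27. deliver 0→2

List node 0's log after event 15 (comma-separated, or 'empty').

step 1 propose(0,'x'): 0={coor,t=1,log=-}
step 2 deliver 0→1: 1={part,t=1,log=-}
step 3 deliver 1→0: —
step 4 deliver 0→2: 2={part,t=1,log=-}
step 5 deliver 2→0: —
step 6 deliver 0→4: 4={part,t=1,log=-}
step 7 deliver 4→0: —
step 8 deliver 0→3: 3={part,t=1,log=-}
step 9 deliver 3→0: 0={coor,t=1,log=x}
step 10 deliver 0→2: 2={part,t=1,log=x}
step 11 deliver 0→1: 1={part,t=1,log=x}
step 12 timeout(0): 0={coor,t=2,log=x}
step 13 deliver 0→1: 1={part,t=2,log=x}
step 14 deliver 1→0: —
step 15 deliver 0→4: 4={part,t=1,log=x}

x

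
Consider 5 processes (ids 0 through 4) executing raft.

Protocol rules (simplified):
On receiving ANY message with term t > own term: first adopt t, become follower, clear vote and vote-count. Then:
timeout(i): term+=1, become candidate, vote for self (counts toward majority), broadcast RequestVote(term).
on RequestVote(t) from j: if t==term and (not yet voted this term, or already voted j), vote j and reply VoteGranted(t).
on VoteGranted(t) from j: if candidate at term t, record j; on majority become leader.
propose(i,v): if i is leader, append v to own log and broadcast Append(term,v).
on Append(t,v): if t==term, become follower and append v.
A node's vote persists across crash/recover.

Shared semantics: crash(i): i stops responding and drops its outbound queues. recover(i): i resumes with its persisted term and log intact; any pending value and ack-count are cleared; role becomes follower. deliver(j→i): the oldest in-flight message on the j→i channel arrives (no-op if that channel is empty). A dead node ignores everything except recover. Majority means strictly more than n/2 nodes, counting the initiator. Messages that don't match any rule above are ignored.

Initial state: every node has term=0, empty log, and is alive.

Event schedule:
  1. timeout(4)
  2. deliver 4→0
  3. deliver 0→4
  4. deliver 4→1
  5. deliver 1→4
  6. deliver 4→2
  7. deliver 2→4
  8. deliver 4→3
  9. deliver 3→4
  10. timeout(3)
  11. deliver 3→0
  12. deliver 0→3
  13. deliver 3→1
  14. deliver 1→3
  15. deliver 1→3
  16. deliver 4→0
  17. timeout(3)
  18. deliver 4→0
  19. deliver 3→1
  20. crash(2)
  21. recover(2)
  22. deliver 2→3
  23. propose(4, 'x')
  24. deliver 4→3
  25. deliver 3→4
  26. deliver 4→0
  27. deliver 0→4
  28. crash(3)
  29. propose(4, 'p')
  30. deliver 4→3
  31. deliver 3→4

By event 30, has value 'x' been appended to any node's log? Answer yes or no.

yes

after 1 — timeout(4): n4:cand/t1/[-]
after 2 — deliver 4→0: n0:foll/t1/[-]
after 3 — deliver 0→4: ·
after 4 — deliver 4→1: n1:foll/t1/[-]
after 5 — deliver 1→4: n4:lead/t1/[-]
after 6 — deliver 4→2: n2:foll/t1/[-]
after 7 — deliver 2→4: ·
after 8 — deliver 4→3: n3:foll/t1/[-]
after 9 — deliver 3→4: ·
after 10 — timeout(3): n3:cand/t2/[-]
after 11 — deliver 3→0: n0:foll/t2/[-]
after 12 — deliver 0→3: ·
after 13 — deliver 3→1: n1:foll/t2/[-]
after 14 — deliver 1→3: n3:lead/t2/[-]
after 15 — deliver 1→3: ·
after 16 — deliver 4→0: ·
after 17 — timeout(3): n3:cand/t3/[-]
after 18 — deliver 4→0: ·
after 19 — deliver 3→1: n1:foll/t3/[-]
after 20 — crash(2): n2:✗foll/t1/[-]
after 21 — recover(2): n2:foll/t1/[-]
after 22 — deliver 2→3: ·
after 23 — propose(4,'x'): n4:lead/t1/[x]
after 24 — deliver 4→3: ·
after 25 — deliver 3→4: n4:foll/t2/[x]
after 26 — deliver 4→0: ·
after 27 — deliver 0→4: ·
after 28 — crash(3): n3:✗cand/t3/[-]
after 29 — propose(4,'p'): ·
after 30 — deliver 4→3: ·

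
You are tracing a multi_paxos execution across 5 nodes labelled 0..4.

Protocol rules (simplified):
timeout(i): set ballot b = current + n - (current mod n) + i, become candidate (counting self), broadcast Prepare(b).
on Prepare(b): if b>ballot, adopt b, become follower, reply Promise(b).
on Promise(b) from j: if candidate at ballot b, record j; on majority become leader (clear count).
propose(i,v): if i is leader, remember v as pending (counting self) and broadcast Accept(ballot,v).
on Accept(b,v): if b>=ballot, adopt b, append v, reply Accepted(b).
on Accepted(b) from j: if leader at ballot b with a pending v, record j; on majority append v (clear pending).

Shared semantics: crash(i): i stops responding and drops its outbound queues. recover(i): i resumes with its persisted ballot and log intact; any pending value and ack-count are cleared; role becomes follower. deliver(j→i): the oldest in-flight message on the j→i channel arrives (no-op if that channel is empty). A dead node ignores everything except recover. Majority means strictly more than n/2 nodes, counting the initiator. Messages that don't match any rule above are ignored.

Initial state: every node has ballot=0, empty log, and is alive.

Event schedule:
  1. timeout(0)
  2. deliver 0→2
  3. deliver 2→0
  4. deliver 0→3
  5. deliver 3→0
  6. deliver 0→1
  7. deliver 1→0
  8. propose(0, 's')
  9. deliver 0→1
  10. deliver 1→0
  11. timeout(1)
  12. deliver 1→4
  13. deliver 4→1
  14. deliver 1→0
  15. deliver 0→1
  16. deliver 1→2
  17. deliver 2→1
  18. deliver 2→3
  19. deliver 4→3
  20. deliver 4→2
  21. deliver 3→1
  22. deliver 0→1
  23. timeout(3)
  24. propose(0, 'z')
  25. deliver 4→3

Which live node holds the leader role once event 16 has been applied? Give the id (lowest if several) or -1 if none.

1

e1 timeout(0): 0[cand,b=5,-]
e2 deliver 0→2: 2[foll,b=5,-]
e3 deliver 2→0: ·
e4 deliver 0→3: 3[foll,b=5,-]
e5 deliver 3→0: 0[lead,b=5,-]
e6 deliver 0→1: 1[foll,b=5,-]
e7 deliver 1→0: ·
e8 propose(0,'s'): ·
e9 deliver 0→1: 1[foll,b=5,s]
e10 deliver 1→0: ·
e11 timeout(1): 1[cand,b=11,s]
e12 deliver 1→4: 4[foll,b=11,-]
e13 deliver 4→1: ·
e14 deliver 1→0: 0[foll,b=11,-]
e15 deliver 0→1: 1[lead,b=11,s]
e16 deliver 1→2: 2[foll,b=11,-]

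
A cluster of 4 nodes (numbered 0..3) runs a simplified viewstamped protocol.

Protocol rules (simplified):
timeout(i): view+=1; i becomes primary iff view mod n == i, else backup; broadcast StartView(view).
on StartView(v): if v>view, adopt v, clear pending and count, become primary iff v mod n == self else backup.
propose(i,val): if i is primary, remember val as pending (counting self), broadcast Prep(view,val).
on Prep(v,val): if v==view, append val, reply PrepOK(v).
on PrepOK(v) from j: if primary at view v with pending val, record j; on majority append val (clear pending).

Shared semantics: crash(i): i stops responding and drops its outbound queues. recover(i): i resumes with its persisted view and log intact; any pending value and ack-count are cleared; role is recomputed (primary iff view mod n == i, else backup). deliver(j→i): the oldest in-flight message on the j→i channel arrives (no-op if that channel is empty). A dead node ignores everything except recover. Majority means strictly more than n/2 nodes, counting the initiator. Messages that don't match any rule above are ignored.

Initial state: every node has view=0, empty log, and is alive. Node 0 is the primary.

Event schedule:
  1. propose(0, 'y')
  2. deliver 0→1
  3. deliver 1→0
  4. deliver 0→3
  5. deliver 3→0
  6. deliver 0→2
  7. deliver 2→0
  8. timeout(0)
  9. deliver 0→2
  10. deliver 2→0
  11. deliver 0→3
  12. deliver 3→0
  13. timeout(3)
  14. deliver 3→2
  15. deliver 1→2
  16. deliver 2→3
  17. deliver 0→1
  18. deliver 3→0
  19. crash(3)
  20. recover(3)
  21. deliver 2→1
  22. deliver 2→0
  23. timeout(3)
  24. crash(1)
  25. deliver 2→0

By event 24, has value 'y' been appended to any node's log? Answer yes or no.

step 1 propose(0,'y'): —
step 2 deliver 0→1: 1={back,v=0,log=y}
step 3 deliver 1→0: —
step 4 deliver 0→3: 3={back,v=0,log=y}
step 5 deliver 3→0: 0={prim,v=0,log=y}
step 6 deliver 0→2: 2={back,v=0,log=y}
step 7 deliver 2→0: —
step 8 timeout(0): 0={back,v=1,log=y}
step 9 deliver 0→2: 2={back,v=1,log=y}
step 10 deliver 2→0: —
step 11 deliver 0→3: 3={back,v=1,log=y}
step 12 deliver 3→0: —
step 13 timeout(3): 3={back,v=2,log=y}
step 14 deliver 3→2: 2={prim,v=2,log=y}
step 15 deliver 1→2: —
step 16 deliver 2→3: —
step 17 deliver 0→1: 1={prim,v=1,log=y}
step 18 deliver 3→0: 0={back,v=2,log=y}
step 19 crash(3): 3={✗back,v=2,log=y}
step 20 recover(3): 3={back,v=2,log=y}
step 21 deliver 2→1: —
step 22 deliver 2→0: —
step 23 timeout(3): 3={prim,v=3,log=y}
step 24 crash(1): 1={✗prim,v=1,log=y}

yes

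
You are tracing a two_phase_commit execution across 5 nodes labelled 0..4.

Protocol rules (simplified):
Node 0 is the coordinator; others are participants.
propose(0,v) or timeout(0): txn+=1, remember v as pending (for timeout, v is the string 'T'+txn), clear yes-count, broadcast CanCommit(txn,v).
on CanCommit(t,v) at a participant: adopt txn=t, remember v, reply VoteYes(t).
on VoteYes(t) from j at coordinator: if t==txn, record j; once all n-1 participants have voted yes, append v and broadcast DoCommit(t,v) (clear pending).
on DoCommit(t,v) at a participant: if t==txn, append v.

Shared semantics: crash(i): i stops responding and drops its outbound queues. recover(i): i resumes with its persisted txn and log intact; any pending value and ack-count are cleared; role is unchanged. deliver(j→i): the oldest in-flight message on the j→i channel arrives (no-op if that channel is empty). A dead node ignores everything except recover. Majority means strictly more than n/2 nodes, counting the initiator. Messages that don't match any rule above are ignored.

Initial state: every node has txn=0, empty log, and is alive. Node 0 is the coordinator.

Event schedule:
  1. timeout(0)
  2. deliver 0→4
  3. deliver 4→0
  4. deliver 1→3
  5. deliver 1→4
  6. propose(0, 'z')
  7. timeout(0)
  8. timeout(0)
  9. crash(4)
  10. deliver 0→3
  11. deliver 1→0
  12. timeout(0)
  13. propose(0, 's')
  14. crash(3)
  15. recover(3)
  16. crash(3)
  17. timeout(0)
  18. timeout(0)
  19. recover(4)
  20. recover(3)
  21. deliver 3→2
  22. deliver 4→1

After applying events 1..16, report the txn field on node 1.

0

after 1 — timeout(0): n0:coor/t1/[-]
after 2 — deliver 0→4: n4:part/t1/[-]
after 3 — deliver 4→0: ·
after 4 — deliver 1→3: ·
after 5 — deliver 1→4: ·
after 6 — propose(0,'z'): n0:coor/t2/[-]
after 7 — timeout(0): n0:coor/t3/[-]
after 8 — timeout(0): n0:coor/t4/[-]
after 9 — crash(4): n4:✗part/t1/[-]
after 10 — deliver 0→3: n3:part/t1/[-]
after 11 — deliver 1→0: ·
after 12 — timeout(0): n0:coor/t5/[-]
after 13 — propose(0,'s'): n0:coor/t6/[-]
after 14 — crash(3): n3:✗part/t1/[-]
after 15 — recover(3): n3:part/t1/[-]
after 16 — crash(3): n3:✗part/t1/[-]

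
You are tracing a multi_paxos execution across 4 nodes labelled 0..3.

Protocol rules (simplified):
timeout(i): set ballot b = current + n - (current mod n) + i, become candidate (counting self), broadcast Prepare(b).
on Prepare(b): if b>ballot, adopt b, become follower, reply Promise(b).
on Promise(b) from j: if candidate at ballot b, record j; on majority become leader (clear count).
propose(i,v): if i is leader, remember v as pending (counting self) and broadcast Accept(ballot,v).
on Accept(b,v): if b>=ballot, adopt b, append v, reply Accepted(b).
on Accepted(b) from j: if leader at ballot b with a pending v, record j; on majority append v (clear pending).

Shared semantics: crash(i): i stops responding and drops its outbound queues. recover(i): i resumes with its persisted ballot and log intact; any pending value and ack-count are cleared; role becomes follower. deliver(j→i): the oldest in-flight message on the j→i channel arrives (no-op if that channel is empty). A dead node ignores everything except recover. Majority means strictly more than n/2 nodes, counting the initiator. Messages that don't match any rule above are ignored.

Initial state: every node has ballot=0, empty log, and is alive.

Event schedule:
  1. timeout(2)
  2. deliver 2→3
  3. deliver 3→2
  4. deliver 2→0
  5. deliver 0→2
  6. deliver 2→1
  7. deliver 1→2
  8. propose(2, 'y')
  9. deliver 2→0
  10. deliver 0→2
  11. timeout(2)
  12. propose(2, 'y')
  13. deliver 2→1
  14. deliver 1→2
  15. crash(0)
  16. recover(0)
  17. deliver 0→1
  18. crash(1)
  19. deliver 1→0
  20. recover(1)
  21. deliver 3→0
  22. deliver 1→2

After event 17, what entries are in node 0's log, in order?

y

1. timeout(2):  <2:cand b6 ->
2. deliver 2→3:  <3:foll b6 ->
3. deliver 3→2:  nop
4. deliver 2→0:  <0:foll b6 ->
5. deliver 0→2:  <2:lead b6 ->
6. deliver 2→1:  <1:foll b6 ->
7. deliver 1→2:  nop
8. propose(2,'y'):  nop
9. deliver 2→0:  <0:foll b6 y>
10. deliver 0→2:  nop
11. timeout(2):  <2:cand b10 ->
12. propose(2,'y'):  nop
13. deliver 2→1:  <1:foll b6 y>
14. deliver 1→2:  nop
15. crash(0):  <0:✗foll b6 y>
16. recover(0):  <0:foll b6 y>
17. deliver 0→1:  nop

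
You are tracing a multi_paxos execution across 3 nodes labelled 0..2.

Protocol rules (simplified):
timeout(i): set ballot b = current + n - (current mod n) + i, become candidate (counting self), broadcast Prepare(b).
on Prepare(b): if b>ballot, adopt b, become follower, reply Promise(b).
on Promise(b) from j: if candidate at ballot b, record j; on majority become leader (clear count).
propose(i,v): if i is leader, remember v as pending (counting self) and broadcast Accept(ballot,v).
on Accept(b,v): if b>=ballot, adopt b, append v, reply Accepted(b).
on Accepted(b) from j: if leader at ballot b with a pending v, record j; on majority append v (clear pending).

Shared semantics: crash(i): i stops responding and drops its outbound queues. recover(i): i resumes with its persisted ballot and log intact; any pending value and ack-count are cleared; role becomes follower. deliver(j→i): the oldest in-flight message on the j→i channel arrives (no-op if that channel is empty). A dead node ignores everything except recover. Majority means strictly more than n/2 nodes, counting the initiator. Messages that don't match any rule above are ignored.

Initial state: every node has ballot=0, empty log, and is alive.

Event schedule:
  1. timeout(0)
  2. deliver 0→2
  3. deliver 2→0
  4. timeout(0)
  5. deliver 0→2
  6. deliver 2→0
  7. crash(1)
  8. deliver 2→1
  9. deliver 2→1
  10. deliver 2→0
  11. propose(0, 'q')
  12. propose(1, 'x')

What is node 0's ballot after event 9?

1. timeout(0):  <0:cand b3 ->
2. deliver 0→2:  <2:foll b3 ->
3. deliver 2→0:  <0:lead b3 ->
4. timeout(0):  <0:cand b6 ->
5. deliver 0→2:  <2:foll b6 ->
6. deliver 2→0:  <0:lead b6 ->
7. crash(1):  <1:✗foll b0 ->
8. deliver 2→1:  nop
9. deliver 2→1:  nop

6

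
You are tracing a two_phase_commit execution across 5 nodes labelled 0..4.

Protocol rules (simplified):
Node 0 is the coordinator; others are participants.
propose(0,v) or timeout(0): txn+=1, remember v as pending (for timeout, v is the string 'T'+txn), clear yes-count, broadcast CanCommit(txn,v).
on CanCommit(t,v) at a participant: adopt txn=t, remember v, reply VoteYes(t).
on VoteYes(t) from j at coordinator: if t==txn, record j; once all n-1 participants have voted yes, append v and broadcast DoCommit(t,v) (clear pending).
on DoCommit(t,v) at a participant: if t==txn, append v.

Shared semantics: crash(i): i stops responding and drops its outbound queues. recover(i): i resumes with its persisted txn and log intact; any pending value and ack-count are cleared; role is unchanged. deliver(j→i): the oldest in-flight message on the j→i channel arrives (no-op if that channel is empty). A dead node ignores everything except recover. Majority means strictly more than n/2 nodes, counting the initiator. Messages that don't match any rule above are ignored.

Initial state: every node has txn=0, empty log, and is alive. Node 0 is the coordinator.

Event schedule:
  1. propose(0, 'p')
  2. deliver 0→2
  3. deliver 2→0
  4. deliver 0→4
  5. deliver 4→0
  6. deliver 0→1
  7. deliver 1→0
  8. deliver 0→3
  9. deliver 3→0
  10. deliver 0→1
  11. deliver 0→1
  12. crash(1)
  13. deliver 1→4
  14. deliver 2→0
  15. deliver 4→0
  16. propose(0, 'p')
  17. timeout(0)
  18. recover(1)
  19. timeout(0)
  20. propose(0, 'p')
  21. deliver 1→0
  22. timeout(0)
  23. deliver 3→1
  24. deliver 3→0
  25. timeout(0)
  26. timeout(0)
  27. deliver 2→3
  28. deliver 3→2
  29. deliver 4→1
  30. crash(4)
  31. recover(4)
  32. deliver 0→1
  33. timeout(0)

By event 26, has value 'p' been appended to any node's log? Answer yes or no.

yes

[1] propose(0,'p') → N0(coor t1 [-])
[2] deliver 0→2 → N2(part t1 [-])
[3] deliver 2→0 → ∅
[4] deliver 0→4 → N4(part t1 [-])
[5] deliver 4→0 → ∅
[6] deliver 0→1 → N1(part t1 [-])
[7] deliver 1→0 → ∅
[8] deliver 0→3 → N3(part t1 [-])
[9] deliver 3→0 → N0(coor t1 [p])
[10] deliver 0→1 → N1(part t1 [p])
[11] deliver 0→1 → ∅
[12] crash(1) → N1(✗part t1 [p])
[13] deliver 1→4 → ∅
[14] deliver 2→0 → ∅
[15] deliver 4→0 → ∅
[16] propose(0,'p') → N0(coor t2 [p])
[17] timeout(0) → N0(coor t3 [p])
[18] recover(1) → N1(part t1 [p])
[19] timeout(0) → N0(coor t4 [p])
[20] propose(0,'p') → N0(coor t5 [p])
[21] deliver 1→0 → ∅
[22] timeout(0) → N0(coor t6 [p])
[23] deliver 3→1 → ∅
[24] deliver 3→0 → ∅
[25] timeout(0) → N0(coor t7 [p])
[26] timeout(0) → N0(coor t8 [p])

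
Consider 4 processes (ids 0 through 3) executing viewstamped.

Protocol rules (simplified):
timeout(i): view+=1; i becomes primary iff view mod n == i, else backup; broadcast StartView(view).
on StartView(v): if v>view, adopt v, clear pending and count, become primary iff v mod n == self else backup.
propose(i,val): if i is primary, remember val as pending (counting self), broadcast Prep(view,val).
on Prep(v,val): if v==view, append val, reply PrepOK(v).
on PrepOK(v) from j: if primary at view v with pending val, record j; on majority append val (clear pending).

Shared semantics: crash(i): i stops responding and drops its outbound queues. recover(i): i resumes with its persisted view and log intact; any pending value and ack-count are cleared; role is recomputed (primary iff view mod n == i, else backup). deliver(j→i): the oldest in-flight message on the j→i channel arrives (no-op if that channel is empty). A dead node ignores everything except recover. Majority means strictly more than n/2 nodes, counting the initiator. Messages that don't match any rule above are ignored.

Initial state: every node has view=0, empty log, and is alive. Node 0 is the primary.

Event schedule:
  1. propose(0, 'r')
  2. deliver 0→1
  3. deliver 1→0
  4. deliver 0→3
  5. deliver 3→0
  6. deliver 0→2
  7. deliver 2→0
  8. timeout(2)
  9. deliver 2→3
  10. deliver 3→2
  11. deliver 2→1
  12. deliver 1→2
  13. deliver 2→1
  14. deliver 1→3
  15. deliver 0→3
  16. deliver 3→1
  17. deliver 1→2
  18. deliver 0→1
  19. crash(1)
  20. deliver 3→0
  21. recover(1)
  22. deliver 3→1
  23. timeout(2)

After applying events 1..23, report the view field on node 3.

1

step 1 propose(0,'r'): —
step 2 deliver 0→1: 1={back,v=0,log=r}
step 3 deliver 1→0: —
step 4 deliver 0→3: 3={back,v=0,log=r}
step 5 deliver 3→0: 0={prim,v=0,log=r}
step 6 deliver 0→2: 2={back,v=0,log=r}
step 7 deliver 2→0: —
step 8 timeout(2): 2={back,v=1,log=r}
step 9 deliver 2→3: 3={back,v=1,log=r}
step 10 deliver 3→2: —
step 11 deliver 2→1: 1={prim,v=1,log=r}
step 12 deliver 1→2: —
step 13 deliver 2→1: —
step 14 deliver 1→3: —
step 15 deliver 0→3: —
step 16 deliver 3→1: —
step 17 deliver 1→2: —
step 18 deliver 0→1: —
step 19 crash(1): 1={✗prim,v=1,log=r}
step 20 deliver 3→0: —
step 21 recover(1): 1={prim,v=1,log=r}
step 22 deliver 3→1: —
step 23 timeout(2): 2={prim,v=2,log=r}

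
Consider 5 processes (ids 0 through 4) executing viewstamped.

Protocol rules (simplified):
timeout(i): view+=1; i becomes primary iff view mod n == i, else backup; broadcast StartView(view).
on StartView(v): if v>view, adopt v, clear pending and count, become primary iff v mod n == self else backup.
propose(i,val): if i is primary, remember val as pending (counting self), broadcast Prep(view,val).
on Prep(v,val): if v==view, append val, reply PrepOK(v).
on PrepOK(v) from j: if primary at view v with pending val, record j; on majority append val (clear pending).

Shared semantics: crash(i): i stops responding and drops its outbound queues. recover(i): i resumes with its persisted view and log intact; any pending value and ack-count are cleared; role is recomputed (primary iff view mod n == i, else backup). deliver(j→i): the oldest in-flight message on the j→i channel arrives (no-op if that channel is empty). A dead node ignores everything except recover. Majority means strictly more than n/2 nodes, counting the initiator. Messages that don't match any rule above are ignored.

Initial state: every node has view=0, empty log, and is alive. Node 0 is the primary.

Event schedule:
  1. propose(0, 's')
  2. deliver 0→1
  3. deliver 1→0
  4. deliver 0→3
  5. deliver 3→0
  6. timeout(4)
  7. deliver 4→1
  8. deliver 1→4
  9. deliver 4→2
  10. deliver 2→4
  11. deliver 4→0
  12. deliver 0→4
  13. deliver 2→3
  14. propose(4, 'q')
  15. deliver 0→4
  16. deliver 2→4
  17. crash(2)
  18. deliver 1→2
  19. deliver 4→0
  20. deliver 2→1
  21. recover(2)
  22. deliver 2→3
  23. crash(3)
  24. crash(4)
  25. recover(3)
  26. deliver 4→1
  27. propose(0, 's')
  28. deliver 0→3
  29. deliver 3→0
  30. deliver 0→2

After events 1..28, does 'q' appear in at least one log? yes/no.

no

after 1 — propose(0,'s'): ·
after 2 — deliver 0→1: n1:back/v0/[s]
after 3 — deliver 1→0: ·
after 4 — deliver 0→3: n3:back/v0/[s]
after 5 — deliver 3→0: n0:prim/v0/[s]
after 6 — timeout(4): n4:back/v1/[-]
after 7 — deliver 4→1: n1:prim/v1/[s]
after 8 — deliver 1→4: ·
after 9 — deliver 4→2: n2:back/v1/[-]
after 10 — deliver 2→4: ·
after 11 — deliver 4→0: n0:back/v1/[s]
after 12 — deliver 0→4: ·
after 13 — deliver 2→3: ·
after 14 — propose(4,'q'): ·
after 15 — deliver 0→4: ·
after 16 — deliver 2→4: ·
after 17 — crash(2): n2:✗back/v1/[-]
after 18 — deliver 1→2: ·
after 19 — deliver 4→0: ·
after 20 — deliver 2→1: ·
after 21 — recover(2): n2:back/v1/[-]
after 22 — deliver 2→3: ·
after 23 — crash(3): n3:✗back/v0/[s]
after 24 — crash(4): n4:✗back/v1/[-]
after 25 — recover(3): n3:back/v0/[s]
after 26 — deliver 4→1: ·
after 27 — propose(0,'s'): ·
after 28 — deliver 0→3: ·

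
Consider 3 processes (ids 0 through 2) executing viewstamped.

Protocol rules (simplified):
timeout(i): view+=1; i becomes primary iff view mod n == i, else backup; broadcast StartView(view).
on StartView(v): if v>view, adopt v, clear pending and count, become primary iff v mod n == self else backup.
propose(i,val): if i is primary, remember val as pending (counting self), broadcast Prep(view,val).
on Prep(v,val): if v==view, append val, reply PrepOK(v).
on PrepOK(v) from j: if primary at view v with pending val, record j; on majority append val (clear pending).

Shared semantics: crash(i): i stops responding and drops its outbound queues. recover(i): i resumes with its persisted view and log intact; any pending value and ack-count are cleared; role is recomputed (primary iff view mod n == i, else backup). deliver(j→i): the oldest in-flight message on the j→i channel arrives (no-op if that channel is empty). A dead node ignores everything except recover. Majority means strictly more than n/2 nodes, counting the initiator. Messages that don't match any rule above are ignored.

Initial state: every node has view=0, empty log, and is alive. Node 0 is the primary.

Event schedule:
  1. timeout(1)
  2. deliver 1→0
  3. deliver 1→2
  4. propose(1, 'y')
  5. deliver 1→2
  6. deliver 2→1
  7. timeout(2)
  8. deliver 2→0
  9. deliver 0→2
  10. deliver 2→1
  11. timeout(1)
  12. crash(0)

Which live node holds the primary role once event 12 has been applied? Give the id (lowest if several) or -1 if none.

e1 timeout(1): 1[prim,v=1,-]
e2 deliver 1→0: 0[back,v=1,-]
e3 deliver 1→2: 2[back,v=1,-]
e4 propose(1,'y'): ·
e5 deliver 1→2: 2[back,v=1,y]
e6 deliver 2→1: 1[prim,v=1,y]
e7 timeout(2): 2[prim,v=2,y]
e8 deliver 2→0: 0[back,v=2,-]
e9 deliver 0→2: ·
e10 deliver 2→1: 1[back,v=2,y]
e11 timeout(1): 1[back,v=3,y]
e12 crash(0): 0[✗back,v=2,-]

2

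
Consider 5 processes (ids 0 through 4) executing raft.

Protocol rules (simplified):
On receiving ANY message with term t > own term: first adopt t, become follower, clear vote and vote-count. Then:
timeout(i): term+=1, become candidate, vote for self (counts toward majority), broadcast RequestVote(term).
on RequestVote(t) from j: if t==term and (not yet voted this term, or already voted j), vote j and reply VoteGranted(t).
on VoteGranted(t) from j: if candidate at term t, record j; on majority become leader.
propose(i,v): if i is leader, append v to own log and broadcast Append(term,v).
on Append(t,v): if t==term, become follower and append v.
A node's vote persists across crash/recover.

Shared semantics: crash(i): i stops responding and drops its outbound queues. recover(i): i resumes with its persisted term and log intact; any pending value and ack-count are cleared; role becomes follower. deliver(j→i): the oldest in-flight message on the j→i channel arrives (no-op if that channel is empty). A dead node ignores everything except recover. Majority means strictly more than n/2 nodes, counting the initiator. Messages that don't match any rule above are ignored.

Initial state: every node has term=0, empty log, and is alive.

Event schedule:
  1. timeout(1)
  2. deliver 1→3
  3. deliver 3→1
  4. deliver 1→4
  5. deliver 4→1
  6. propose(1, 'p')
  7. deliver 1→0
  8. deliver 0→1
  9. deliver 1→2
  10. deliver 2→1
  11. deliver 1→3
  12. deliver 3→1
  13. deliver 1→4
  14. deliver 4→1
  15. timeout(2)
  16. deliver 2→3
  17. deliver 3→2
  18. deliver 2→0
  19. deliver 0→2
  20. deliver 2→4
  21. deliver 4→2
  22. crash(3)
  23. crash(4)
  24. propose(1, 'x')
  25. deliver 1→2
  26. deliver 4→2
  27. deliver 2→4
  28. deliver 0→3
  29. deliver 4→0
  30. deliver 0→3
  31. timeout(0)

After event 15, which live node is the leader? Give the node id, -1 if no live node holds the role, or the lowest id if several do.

1

[1] timeout(1) → N1(cand t1 [-])
[2] deliver 1→3 → N3(foll t1 [-])
[3] deliver 3→1 → ∅
[4] deliver 1→4 → N4(foll t1 [-])
[5] deliver 4→1 → N1(lead t1 [-])
[6] propose(1,'p') → N1(lead t1 [p])
[7] deliver 1→0 → N0(foll t1 [-])
[8] deliver 0→1 → ∅
[9] deliver 1→2 → N2(foll t1 [-])
[10] deliver 2→1 → ∅
[11] deliver 1→3 → N3(foll t1 [p])
[12] deliver 3→1 → ∅
[13] deliver 1→4 → N4(foll t1 [p])
[14] deliver 4→1 → ∅
[15] timeout(2) → N2(cand t2 [-])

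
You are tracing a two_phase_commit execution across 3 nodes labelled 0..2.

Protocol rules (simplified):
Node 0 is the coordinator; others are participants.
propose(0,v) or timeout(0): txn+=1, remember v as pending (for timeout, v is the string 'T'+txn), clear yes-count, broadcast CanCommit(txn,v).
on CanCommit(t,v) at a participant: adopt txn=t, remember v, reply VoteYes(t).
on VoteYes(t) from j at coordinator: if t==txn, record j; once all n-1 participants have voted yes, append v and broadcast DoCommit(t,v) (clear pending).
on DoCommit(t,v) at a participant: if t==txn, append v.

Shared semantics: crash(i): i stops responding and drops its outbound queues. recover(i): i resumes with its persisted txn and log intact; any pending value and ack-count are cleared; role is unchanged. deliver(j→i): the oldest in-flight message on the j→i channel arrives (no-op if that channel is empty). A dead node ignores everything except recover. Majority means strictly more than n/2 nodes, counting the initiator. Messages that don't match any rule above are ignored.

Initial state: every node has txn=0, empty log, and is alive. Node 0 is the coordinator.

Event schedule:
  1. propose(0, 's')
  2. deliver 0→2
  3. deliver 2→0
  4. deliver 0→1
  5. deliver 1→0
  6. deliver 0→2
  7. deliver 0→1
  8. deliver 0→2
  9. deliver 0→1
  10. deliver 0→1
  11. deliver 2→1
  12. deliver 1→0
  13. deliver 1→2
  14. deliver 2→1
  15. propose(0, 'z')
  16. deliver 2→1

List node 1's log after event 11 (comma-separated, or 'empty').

s

[1] propose(0,'s') → N0(coor t1 [-])
[2] deliver 0→2 → N2(part t1 [-])
[3] deliver 2→0 → ∅
[4] deliver 0→1 → N1(part t1 [-])
[5] deliver 1→0 → N0(coor t1 [s])
[6] deliver 0→2 → N2(part t1 [s])
[7] deliver 0→1 → N1(part t1 [s])
[8] deliver 0→2 → ∅
[9] deliver 0→1 → ∅
[10] deliver 0→1 → ∅
[11] deliver 2→1 → ∅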